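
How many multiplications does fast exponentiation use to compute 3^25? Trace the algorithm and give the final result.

Computing 3^25 by squaring (build up from 3^1; each line after the first costs one multiplication):

3^1 = 3
3^2 = (3^1)^2 = 3^2 = 9
3^3 = 3 * 3^2 = 3 * 9 = 27
3^6 = (3^3)^2 = 27^2 = 729
3^12 = (3^6)^2 = 729^2 = 531441
3^24 = (3^12)^2 = 531441^2 = 282429536481
3^25 = 3 * 3^24 = 3 * 282429536481 = 847288609443

Result: 847288609443
Multiplications needed: 6 (6 lines after 3^1)

3^25 = 847288609443. Using exponentiation by squaring, this requires 6 multiplications. The key idea: if the exponent is even, square the half-power; if odd, multiply by the base once.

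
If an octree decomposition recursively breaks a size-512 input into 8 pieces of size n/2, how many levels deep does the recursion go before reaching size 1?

For divide and conquer with division factor 2:

Problem sizes at each level:
Level 0: 512
Level 1: 256
Level 2: 128
Level 3: 64
Level 4: 32
Level 5: 16
Level 6: 8
Level 7: 4
Level 8: 2
Level 9: 1

The root is level 0 and the size-1 base case is level 9 (the tree spans levels 0 through 9, i.e. 10 levels counting the root), so the depth is the number of divisions: log_2(512) = 9

The recursion tree depth is log_2(512) = 9. At each level, the problem size is divided by 2, so it takes 9 divisions to reduce to a base case of size 1. The algorithm makes 8 recursive calls at each level.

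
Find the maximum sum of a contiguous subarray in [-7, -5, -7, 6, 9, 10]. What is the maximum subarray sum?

Using Kadane's algorithm on [-7, -5, -7, 6, 9, 10]:

Scanning through the array:
Position 1 (value -5): max_ending_here = -5, max_so_far = -5
Position 2 (value -7): max_ending_here = -7, max_so_far = -5
Position 3 (value 6): max_ending_here = 6, max_so_far = 6
Position 4 (value 9): max_ending_here = 15, max_so_far = 15
Position 5 (value 10): max_ending_here = 25, max_so_far = 25

Maximum subarray: [6, 9, 10]
Maximum sum: 25

The maximum subarray is [6, 9, 10] with sum 25. This subarray runs from index 3 to index 5.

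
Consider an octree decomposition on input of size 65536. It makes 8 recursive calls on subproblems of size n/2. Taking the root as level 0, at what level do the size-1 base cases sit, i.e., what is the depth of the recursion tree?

For divide and conquer with division factor 2:

Problem sizes at each level:
Level 0: 65536
Level 1: 32768
Level 2: 16384
Level 3: 8192
Level 4: 4096
Level 5: 2048
Level 6: 1024
Level 7: 512
Level 8: 256
Level 9: 128
Level 10: 64
Level 11: 32
Level 12: 16
Level 13: 8
Level 14: 4
Level 15: 2
Level 16: 1

The root is level 0 and the size-1 base case is level 16 (the tree spans levels 0 through 16, i.e. 17 levels counting the root), so the depth is the number of divisions: log_2(65536) = 16

The recursion tree depth is log_2(65536) = 16. At each level, the problem size is divided by 2, so it takes 16 divisions to reduce to a base case of size 1. The algorithm makes 8 recursive calls at each level.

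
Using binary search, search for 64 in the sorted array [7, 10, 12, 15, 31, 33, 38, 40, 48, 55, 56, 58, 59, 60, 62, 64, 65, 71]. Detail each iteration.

Binary search for 64 in [7, 10, 12, 15, 31, 33, 38, 40, 48, 55, 56, 58, 59, 60, 62, 64, 65, 71]:

lo=0, hi=17, mid=8, arr[mid]=48 -> 48 < 64, search right half
lo=9, hi=17, mid=13, arr[mid]=60 -> 60 < 64, search right half
lo=14, hi=17, mid=15, arr[mid]=64 -> Found target at index 15!

Binary search finds 64 at index 15 after 3 comparisons. The search repeatedly halves the search space by comparing with the middle element.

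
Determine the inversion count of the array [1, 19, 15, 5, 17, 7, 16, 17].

Finding inversions in [1, 19, 15, 5, 17, 7, 16, 17]:

(1, 2): arr[1]=19 > arr[2]=15
(1, 3): arr[1]=19 > arr[3]=5
(1, 4): arr[1]=19 > arr[4]=17
(1, 5): arr[1]=19 > arr[5]=7
(1, 6): arr[1]=19 > arr[6]=16
(1, 7): arr[1]=19 > arr[7]=17
(2, 3): arr[2]=15 > arr[3]=5
(2, 5): arr[2]=15 > arr[5]=7
(4, 5): arr[4]=17 > arr[5]=7
(4, 6): arr[4]=17 > arr[6]=16

Total inversions: 10

The array has 10 inversion(s): (1,2), (1,3), (1,4), (1,5), (1,6), (1,7), (2,3), (2,5), (4,5), (4,6). Each pair (i,j) satisfies i < j and arr[i] > arr[j].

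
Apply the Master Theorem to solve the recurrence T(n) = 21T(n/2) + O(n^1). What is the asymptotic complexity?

Master Theorem for T(n) = 21T(n/2) + O(n^1):

a = 21, b = 2, c = 1
log_b(a) = log_2(21) = 4.3923

Case 1: c = 1 < log_2(21) = 4.3923
T(n) = O(n^(log_2 21))

For T(n) = 21T(n/2) + O(n^1): log_2(21) = 4.3923. This is Case 1 of the Master Theorem (c < log_b(a), work dominated by leaves), giving O(n^(log_2 21)).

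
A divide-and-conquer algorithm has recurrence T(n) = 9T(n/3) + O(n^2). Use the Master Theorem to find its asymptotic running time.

Master Theorem for T(n) = 9T(n/3) + O(n^2):

a = 9, b = 3, c = 2
log_b(a) = log_3(9) = 2.0000

Case 2: c = 2 = log_3(9) = 2.0000
T(n) = O(n^2 log n) = O(n^2 log n)

For T(n) = 9T(n/3) + O(n^2): log_3(9) = 2.0000. This is Case 2 of the Master Theorem (c = log_b(a), equal work at all levels), giving O(n^2 log n).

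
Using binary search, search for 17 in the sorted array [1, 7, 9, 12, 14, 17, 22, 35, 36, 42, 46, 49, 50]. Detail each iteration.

Binary search for 17 in [1, 7, 9, 12, 14, 17, 22, 35, 36, 42, 46, 49, 50]:

lo=0, hi=12, mid=6, arr[mid]=22 -> 22 > 17, search left half
lo=0, hi=5, mid=2, arr[mid]=9 -> 9 < 17, search right half
lo=3, hi=5, mid=4, arr[mid]=14 -> 14 < 17, search right half
lo=5, hi=5, mid=5, arr[mid]=17 -> Found target at index 5!

Binary search finds 17 at index 5 after 4 comparisons. The search repeatedly halves the search space by comparing with the middle element.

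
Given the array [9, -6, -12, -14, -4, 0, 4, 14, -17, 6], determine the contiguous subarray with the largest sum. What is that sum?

Using Kadane's algorithm on [9, -6, -12, -14, -4, 0, 4, 14, -17, 6]:

Scanning through the array:
Position 1 (value -6): max_ending_here = 3, max_so_far = 9
Position 2 (value -12): max_ending_here = -9, max_so_far = 9
Position 3 (value -14): max_ending_here = -14, max_so_far = 9
Position 4 (value -4): max_ending_here = -4, max_so_far = 9
Position 5 (value 0): max_ending_here = 0, max_so_far = 9
Position 6 (value 4): max_ending_here = 4, max_so_far = 9
Position 7 (value 14): max_ending_here = 18, max_so_far = 18
Position 8 (value -17): max_ending_here = 1, max_so_far = 18
Position 9 (value 6): max_ending_here = 7, max_so_far = 18

Maximum subarray: [0, 4, 14]
Maximum sum: 18

The maximum subarray is [0, 4, 14] with sum 18. This subarray runs from index 5 to index 7.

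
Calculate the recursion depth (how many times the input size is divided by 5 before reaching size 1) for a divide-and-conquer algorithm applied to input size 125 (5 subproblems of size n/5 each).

For divide and conquer with division factor 5:

Problem sizes at each level:
Level 0: 125
Level 1: 25
Level 2: 5
Level 3: 1

The root is level 0 and the size-1 base case is level 3 (the tree spans levels 0 through 3, i.e. 4 levels counting the root), so the depth is the number of divisions: log_5(125) = 3

The recursion tree depth is log_5(125) = 3. At each level, the problem size is divided by 5, so it takes 3 divisions to reduce to a base case of size 1. The algorithm makes 5 recursive calls at each level.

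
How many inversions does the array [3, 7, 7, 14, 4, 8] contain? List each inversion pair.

Finding inversions in [3, 7, 7, 14, 4, 8]:

(1, 4): arr[1]=7 > arr[4]=4
(2, 4): arr[2]=7 > arr[4]=4
(3, 4): arr[3]=14 > arr[4]=4
(3, 5): arr[3]=14 > arr[5]=8

Total inversions: 4

The array has 4 inversion(s): (1,4), (2,4), (3,4), (3,5). Each pair (i,j) satisfies i < j and arr[i] > arr[j].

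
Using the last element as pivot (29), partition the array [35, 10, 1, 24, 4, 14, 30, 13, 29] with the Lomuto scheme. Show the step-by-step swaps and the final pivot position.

Lomuto partition with pivot = 29:

Initial array: [35, 10, 1, 24, 4, 14, 30, 13, 29]

arr[0]=35 > 29: no swap
arr[1]=10 <= 29: swap with position 0, array becomes [10, 35, 1, 24, 4, 14, 30, 13, 29]
arr[2]=1 <= 29: swap with position 1, array becomes [10, 1, 35, 24, 4, 14, 30, 13, 29]
arr[3]=24 <= 29: swap with position 2, array becomes [10, 1, 24, 35, 4, 14, 30, 13, 29]
arr[4]=4 <= 29: swap with position 3, array becomes [10, 1, 24, 4, 35, 14, 30, 13, 29]
arr[5]=14 <= 29: swap with position 4, array becomes [10, 1, 24, 4, 14, 35, 30, 13, 29]
arr[6]=30 > 29: no swap
arr[7]=13 <= 29: swap with position 5, array becomes [10, 1, 24, 4, 14, 13, 30, 35, 29]

Place pivot at position 6: [10, 1, 24, 4, 14, 13, 29, 35, 30]
Pivot position: 6

After partitioning with pivot 29, the array becomes [10, 1, 24, 4, 14, 13, 29, 35, 30]. The pivot is placed at index 6. All elements to the left of the pivot are <= 29, and all elements to the right are > 29.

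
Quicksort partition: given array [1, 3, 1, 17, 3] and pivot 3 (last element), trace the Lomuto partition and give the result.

Lomuto partition with pivot = 3:

Initial array: [1, 3, 1, 17, 3]

arr[0]=1 <= 3: swap with position 0, array becomes [1, 3, 1, 17, 3]
arr[1]=3 <= 3: swap with position 1, array becomes [1, 3, 1, 17, 3]
arr[2]=1 <= 3: swap with position 2, array becomes [1, 3, 1, 17, 3]
arr[3]=17 > 3: no swap

Place pivot at position 3: [1, 3, 1, 3, 17]
Pivot position: 3

After partitioning with pivot 3, the array becomes [1, 3, 1, 3, 17]. The pivot is placed at index 3. All elements to the left of the pivot are <= 3, and all elements to the right are > 3.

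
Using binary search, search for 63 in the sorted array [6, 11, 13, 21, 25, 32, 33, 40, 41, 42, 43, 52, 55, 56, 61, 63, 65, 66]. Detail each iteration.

Binary search for 63 in [6, 11, 13, 21, 25, 32, 33, 40, 41, 42, 43, 52, 55, 56, 61, 63, 65, 66]:

lo=0, hi=17, mid=8, arr[mid]=41 -> 41 < 63, search right half
lo=9, hi=17, mid=13, arr[mid]=56 -> 56 < 63, search right half
lo=14, hi=17, mid=15, arr[mid]=63 -> Found target at index 15!

Binary search finds 63 at index 15 after 3 comparisons. The search repeatedly halves the search space by comparing with the middle element.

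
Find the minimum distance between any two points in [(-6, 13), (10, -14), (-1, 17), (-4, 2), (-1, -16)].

Computing all pairwise distances among 5 points:

d((-6, 13), (10, -14)) = 31.3847
d((-6, 13), (-1, 17)) = 6.4031 <-- minimum
d((-6, 13), (-4, 2)) = 11.1803
d((-6, 13), (-1, -16)) = 29.4279
d((10, -14), (-1, 17)) = 32.8938
d((10, -14), (-4, 2)) = 21.2603
d((10, -14), (-1, -16)) = 11.1803
d((-1, 17), (-4, 2)) = 15.2971
d((-1, 17), (-1, -16)) = 33.0
d((-4, 2), (-1, -16)) = 18.2483

Closest pair: (-6, 13) and (-1, 17) with distance 6.4031

The closest pair is (-6, 13) and (-1, 17) with Euclidean distance 6.4031. For 5 points, brute-force pairwise comparison is shown above. For large n, the divide-and-conquer algorithm (sort by x, recurse on halves, check the dividing strip) achieves O(n log n).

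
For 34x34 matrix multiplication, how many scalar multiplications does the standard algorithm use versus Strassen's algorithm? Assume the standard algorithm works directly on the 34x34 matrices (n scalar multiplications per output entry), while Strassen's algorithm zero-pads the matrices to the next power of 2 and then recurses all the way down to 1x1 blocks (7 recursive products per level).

Matrix multiplication for 34x34 matrices:

Strassen's algorithm requires power-of-2 dimensions. Pad 34x34 to 64x64 (next power of 2).

Standard algorithm: 34^3 = 39304 multiplications
Strassen's algorithm: 7^(log2(64)) = 7^6 = 117649 multiplications
Difference: 39304 - 117649 = -78345 (Strassen uses MORE here due to padding overhead — for small or just-over-power-of-2 n, padding can outweigh the per-level savings)

Standard: 39304 multiplications (34^3). Strassen: 117649 multiplications (7^6, after padding to 64x64). Strassen reduces 8 recursive multiplications to 7 at each level.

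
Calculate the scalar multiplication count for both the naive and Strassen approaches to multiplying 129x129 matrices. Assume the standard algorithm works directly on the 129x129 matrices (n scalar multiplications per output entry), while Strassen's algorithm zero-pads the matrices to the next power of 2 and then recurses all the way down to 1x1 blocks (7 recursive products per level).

Matrix multiplication for 129x129 matrices:

Strassen's algorithm requires power-of-2 dimensions. Pad 129x129 to 256x256 (next power of 2).

Standard algorithm: 129^3 = 2146689 multiplications
Strassen's algorithm: 7^(log2(256)) = 7^8 = 5764801 multiplications
Difference: 2146689 - 5764801 = -3618112 (Strassen uses MORE here due to padding overhead — for small or just-over-power-of-2 n, padding can outweigh the per-level savings)

Standard: 2146689 multiplications (129^3). Strassen: 5764801 multiplications (7^8, after padding to 256x256). Strassen reduces 8 recursive multiplications to 7 at each level.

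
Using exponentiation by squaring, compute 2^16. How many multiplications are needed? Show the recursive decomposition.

Computing 2^16 by squaring (build up from 2^1; each line after the first costs one multiplication):

2^1 = 2
2^2 = (2^1)^2 = 2^2 = 4
2^4 = (2^2)^2 = 4^2 = 16
2^8 = (2^4)^2 = 16^2 = 256
2^16 = (2^8)^2 = 256^2 = 65536

Result: 65536
Multiplications needed: 4 (4 lines after 2^1)

2^16 = 65536. Using exponentiation by squaring, this requires 4 multiplications. The key idea: if the exponent is even, square the half-power; if odd, multiply by the base once.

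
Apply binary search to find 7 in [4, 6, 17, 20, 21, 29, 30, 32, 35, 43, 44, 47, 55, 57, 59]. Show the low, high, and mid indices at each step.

Binary search for 7 in [4, 6, 17, 20, 21, 29, 30, 32, 35, 43, 44, 47, 55, 57, 59]:

lo=0, hi=14, mid=7, arr[mid]=32 -> 32 > 7, search left half
lo=0, hi=6, mid=3, arr[mid]=20 -> 20 > 7, search left half
lo=0, hi=2, mid=1, arr[mid]=6 -> 6 < 7, search right half
lo=2, hi=2, mid=2, arr[mid]=17 -> 17 > 7, search left half
lo=2 > hi=1, target 7 not found

Binary search determines that 7 is not in the array after 4 comparisons. The search space was exhausted without finding the target.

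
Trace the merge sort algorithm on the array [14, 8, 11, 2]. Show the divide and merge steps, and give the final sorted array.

Merge sort trace:

Split: [14, 8, 11, 2] -> [14, 8] and [11, 2]
  Split: [14, 8] -> [14] and [8]
  Merge: [14] + [8] -> [8, 14]
  Split: [11, 2] -> [11] and [2]
  Merge: [11] + [2] -> [2, 11]
Merge: [8, 14] + [2, 11] -> [2, 8, 11, 14]

Final sorted array: [2, 8, 11, 14]

The merge sort proceeds by recursively splitting the array and merging sorted halves.
After all merges, the sorted array is [2, 8, 11, 14].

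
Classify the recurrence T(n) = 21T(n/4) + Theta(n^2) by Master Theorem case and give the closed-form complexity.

Master Theorem for T(n) = 21T(n/4) + O(n^2):

a = 21, b = 4, c = 2
log_b(a) = log_4(21) = 2.1962

Case 1: c = 2 < log_4(21) = 2.1962
T(n) = O(n^(log_4 21))

For T(n) = 21T(n/4) + O(n^2): log_4(21) = 2.1962. This is Case 1 of the Master Theorem (c < log_b(a), work dominated by leaves), giving O(n^(log_4 21)).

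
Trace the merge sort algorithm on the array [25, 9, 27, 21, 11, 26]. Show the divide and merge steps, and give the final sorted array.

Merge sort trace:

Split: [25, 9, 27, 21, 11, 26] -> [25, 9, 27] and [21, 11, 26]
  Split: [25, 9, 27] -> [25] and [9, 27]
    Split: [9, 27] -> [9] and [27]
    Merge: [9] + [27] -> [9, 27]
  Merge: [25] + [9, 27] -> [9, 25, 27]
  Split: [21, 11, 26] -> [21] and [11, 26]
    Split: [11, 26] -> [11] and [26]
    Merge: [11] + [26] -> [11, 26]
  Merge: [21] + [11, 26] -> [11, 21, 26]
Merge: [9, 25, 27] + [11, 21, 26] -> [9, 11, 21, 25, 26, 27]

Final sorted array: [9, 11, 21, 25, 26, 27]

The merge sort proceeds by recursively splitting the array and merging sorted halves.
After all merges, the sorted array is [9, 11, 21, 25, 26, 27].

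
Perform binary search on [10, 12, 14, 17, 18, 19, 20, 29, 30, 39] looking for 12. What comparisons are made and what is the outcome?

Binary search for 12 in [10, 12, 14, 17, 18, 19, 20, 29, 30, 39]:

lo=0, hi=9, mid=4, arr[mid]=18 -> 18 > 12, search left half
lo=0, hi=3, mid=1, arr[mid]=12 -> Found target at index 1!

Binary search finds 12 at index 1 after 2 comparisons. The search repeatedly halves the search space by comparing with the middle element.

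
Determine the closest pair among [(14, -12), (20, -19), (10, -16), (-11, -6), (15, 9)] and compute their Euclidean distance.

Computing all pairwise distances among 5 points:

d((14, -12), (20, -19)) = 9.2195
d((14, -12), (10, -16)) = 5.6569 <-- minimum
d((14, -12), (-11, -6)) = 25.7099
d((14, -12), (15, 9)) = 21.0238
d((20, -19), (10, -16)) = 10.4403
d((20, -19), (-11, -6)) = 33.6155
d((20, -19), (15, 9)) = 28.4429
d((10, -16), (-11, -6)) = 23.2594
d((10, -16), (15, 9)) = 25.4951
d((-11, -6), (15, 9)) = 30.0167

Closest pair: (14, -12) and (10, -16) with distance 5.6569

The closest pair is (14, -12) and (10, -16) with Euclidean distance 5.6569. For 5 points, brute-force pairwise comparison is shown above. For large n, the divide-and-conquer algorithm (sort by x, recurse on halves, check the dividing strip) achieves O(n log n).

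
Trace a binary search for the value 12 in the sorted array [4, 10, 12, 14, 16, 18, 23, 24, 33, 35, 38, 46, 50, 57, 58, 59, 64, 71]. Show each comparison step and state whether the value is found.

Binary search for 12 in [4, 10, 12, 14, 16, 18, 23, 24, 33, 35, 38, 46, 50, 57, 58, 59, 64, 71]:

lo=0, hi=17, mid=8, arr[mid]=33 -> 33 > 12, search left half
lo=0, hi=7, mid=3, arr[mid]=14 -> 14 > 12, search left half
lo=0, hi=2, mid=1, arr[mid]=10 -> 10 < 12, search right half
lo=2, hi=2, mid=2, arr[mid]=12 -> Found target at index 2!

Binary search finds 12 at index 2 after 4 comparisons. The search repeatedly halves the search space by comparing with the middle element.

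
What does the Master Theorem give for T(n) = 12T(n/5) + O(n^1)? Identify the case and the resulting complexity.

Master Theorem for T(n) = 12T(n/5) + O(n^1):

a = 12, b = 5, c = 1
log_b(a) = log_5(12) = 1.5440

Case 1: c = 1 < log_5(12) = 1.5440
T(n) = O(n^(log_5 12))

For T(n) = 12T(n/5) + O(n^1): log_5(12) = 1.5440. This is Case 1 of the Master Theorem (c < log_b(a), work dominated by leaves), giving O(n^(log_5 12)).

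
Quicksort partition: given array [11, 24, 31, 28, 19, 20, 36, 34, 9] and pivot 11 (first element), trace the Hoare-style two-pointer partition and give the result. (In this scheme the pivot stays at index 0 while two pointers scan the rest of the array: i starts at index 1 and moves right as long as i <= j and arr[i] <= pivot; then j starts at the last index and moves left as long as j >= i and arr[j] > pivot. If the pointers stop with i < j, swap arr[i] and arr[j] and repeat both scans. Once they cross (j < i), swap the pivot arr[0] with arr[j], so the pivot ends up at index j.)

Hoare-style two-pointer partition with pivot = 11:

Initial array: [11, 24, 31, 28, 19, 20, 36, 34, 9]

Pointers start at i = 1, j = 8.
i stops at index 1 (arr[1]=24 > 11), j stops at index 8 (arr[8]=9 <= 11): swap arr[1] and arr[8], array becomes [11, 9, 31, 28, 19, 20, 36, 34, 24]
i ends at 2, j ends at 1: the pointers have crossed (j < i), so scanning stops.

Swap pivot arr[0] with arr[1] to place pivot at position 1: [9, 11, 31, 28, 19, 20, 36, 34, 24]
Pivot position: 1

After partitioning with pivot 11, the array becomes [9, 11, 31, 28, 19, 20, 36, 34, 24]. The pivot is placed at index 1. All elements to the left of the pivot are <= 11, and all elements to the right are > 11.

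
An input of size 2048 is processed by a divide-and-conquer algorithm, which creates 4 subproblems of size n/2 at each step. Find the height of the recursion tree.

For divide and conquer with division factor 2:

Problem sizes at each level:
Level 0: 2048
Level 1: 1024
Level 2: 512
Level 3: 256
Level 4: 128
Level 5: 64
Level 6: 32
Level 7: 16
Level 8: 8
Level 9: 4
Level 10: 2
Level 11: 1

The root is level 0 and the size-1 base case is level 11 (the tree spans levels 0 through 11, i.e. 12 levels counting the root), so the depth is the number of divisions: log_2(2048) = 11

The recursion tree depth is log_2(2048) = 11. At each level, the problem size is divided by 2, so it takes 11 divisions to reduce to a base case of size 1. The algorithm makes 4 recursive calls at each level.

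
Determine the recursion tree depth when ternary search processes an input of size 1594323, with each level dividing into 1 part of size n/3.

For divide and conquer with division factor 3:

Problem sizes at each level:
Level 0: 1594323
Level 1: 531441
Level 2: 177147
Level 3: 59049
Level 4: 19683
Level 5: 6561
Level 6: 2187
Level 7: 729
Level 8: 243
Level 9: 81
Level 10: 27
Level 11: 9
Level 12: 3
Level 13: 1

The root is level 0 and the size-1 base case is level 13 (the tree spans levels 0 through 13, i.e. 14 levels counting the root), so the depth is the number of divisions: log_3(1594323) = 13

The recursion tree depth is log_3(1594323) = 13. At each level, the problem size is divided by 3, so it takes 13 divisions to reduce to a base case of size 1. The algorithm makes 1 recursive call at each level.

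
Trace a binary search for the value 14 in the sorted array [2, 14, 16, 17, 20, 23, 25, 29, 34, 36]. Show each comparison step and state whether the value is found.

Binary search for 14 in [2, 14, 16, 17, 20, 23, 25, 29, 34, 36]:

lo=0, hi=9, mid=4, arr[mid]=20 -> 20 > 14, search left half
lo=0, hi=3, mid=1, arr[mid]=14 -> Found target at index 1!

Binary search finds 14 at index 1 after 2 comparisons. The search repeatedly halves the search space by comparing with the middle element.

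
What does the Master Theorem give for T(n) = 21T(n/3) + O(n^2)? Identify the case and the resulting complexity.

Master Theorem for T(n) = 21T(n/3) + O(n^2):

a = 21, b = 3, c = 2
log_b(a) = log_3(21) = 2.7712

Case 1: c = 2 < log_3(21) = 2.7712
T(n) = O(n^(log_3 21))

For T(n) = 21T(n/3) + O(n^2): log_3(21) = 2.7712. This is Case 1 of the Master Theorem (c < log_b(a), work dominated by leaves), giving O(n^(log_3 21)).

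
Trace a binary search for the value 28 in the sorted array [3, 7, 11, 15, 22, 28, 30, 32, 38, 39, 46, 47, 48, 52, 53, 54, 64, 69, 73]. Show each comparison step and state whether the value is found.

Binary search for 28 in [3, 7, 11, 15, 22, 28, 30, 32, 38, 39, 46, 47, 48, 52, 53, 54, 64, 69, 73]:

lo=0, hi=18, mid=9, arr[mid]=39 -> 39 > 28, search left half
lo=0, hi=8, mid=4, arr[mid]=22 -> 22 < 28, search right half
lo=5, hi=8, mid=6, arr[mid]=30 -> 30 > 28, search left half
lo=5, hi=5, mid=5, arr[mid]=28 -> Found target at index 5!

Binary search finds 28 at index 5 after 4 comparisons. The search repeatedly halves the search space by comparing with the middle element.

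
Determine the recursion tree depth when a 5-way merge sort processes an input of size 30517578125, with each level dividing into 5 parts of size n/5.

For divide and conquer with division factor 5:

Problem sizes at each level:
Level 0: 30517578125
Level 1: 6103515625
Level 2: 1220703125
Level 3: 244140625
Level 4: 48828125
Level 5: 9765625
Level 6: 1953125
Level 7: 390625
Level 8: 78125
Level 9: 15625
Level 10: 3125
Level 11: 625
Level 12: 125
Level 13: 25
Level 14: 5
Level 15: 1

The root is level 0 and the size-1 base case is level 15 (the tree spans levels 0 through 15, i.e. 16 levels counting the root), so the depth is the number of divisions: log_5(30517578125) = 15

The recursion tree depth is log_5(30517578125) = 15. At each level, the problem size is divided by 5, so it takes 15 divisions to reduce to a base case of size 1. The algorithm makes 5 recursive calls at each level.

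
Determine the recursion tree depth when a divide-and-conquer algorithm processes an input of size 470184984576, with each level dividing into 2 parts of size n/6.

For divide and conquer with division factor 6:

Problem sizes at each level:
Level 0: 470184984576
Level 1: 78364164096
Level 2: 13060694016
Level 3: 2176782336
Level 4: 362797056
Level 5: 60466176
Level 6: 10077696
Level 7: 1679616
Level 8: 279936
Level 9: 46656
Level 10: 7776
Level 11: 1296
Level 12: 216
Level 13: 36
Level 14: 6
Level 15: 1

The root is level 0 and the size-1 base case is level 15 (the tree spans levels 0 through 15, i.e. 16 levels counting the root), so the depth is the number of divisions: log_6(470184984576) = 15

The recursion tree depth is log_6(470184984576) = 15. At each level, the problem size is divided by 6, so it takes 15 divisions to reduce to a base case of size 1. The algorithm makes 2 recursive calls at each level.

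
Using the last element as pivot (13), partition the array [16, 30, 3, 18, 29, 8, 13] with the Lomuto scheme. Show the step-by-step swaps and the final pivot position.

Lomuto partition with pivot = 13:

Initial array: [16, 30, 3, 18, 29, 8, 13]

arr[0]=16 > 13: no swap
arr[1]=30 > 13: no swap
arr[2]=3 <= 13: swap with position 0, array becomes [3, 30, 16, 18, 29, 8, 13]
arr[3]=18 > 13: no swap
arr[4]=29 > 13: no swap
arr[5]=8 <= 13: swap with position 1, array becomes [3, 8, 16, 18, 29, 30, 13]

Place pivot at position 2: [3, 8, 13, 18, 29, 30, 16]
Pivot position: 2

After partitioning with pivot 13, the array becomes [3, 8, 13, 18, 29, 30, 16]. The pivot is placed at index 2. All elements to the left of the pivot are <= 13, and all elements to the right are > 13.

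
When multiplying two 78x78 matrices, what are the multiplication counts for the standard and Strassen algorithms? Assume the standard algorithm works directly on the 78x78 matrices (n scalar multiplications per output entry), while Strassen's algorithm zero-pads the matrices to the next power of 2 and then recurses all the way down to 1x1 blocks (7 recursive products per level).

Matrix multiplication for 78x78 matrices:

Strassen's algorithm requires power-of-2 dimensions. Pad 78x78 to 128x128 (next power of 2).

Standard algorithm: 78^3 = 474552 multiplications
Strassen's algorithm: 7^(log2(128)) = 7^7 = 823543 multiplications
Difference: 474552 - 823543 = -348991 (Strassen uses MORE here due to padding overhead — for small or just-over-power-of-2 n, padding can outweigh the per-level savings)

Standard: 474552 multiplications (78^3). Strassen: 823543 multiplications (7^7, after padding to 128x128). Strassen reduces 8 recursive multiplications to 7 at each level.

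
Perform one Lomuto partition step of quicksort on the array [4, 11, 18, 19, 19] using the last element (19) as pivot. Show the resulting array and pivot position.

Lomuto partition with pivot = 19:

Initial array: [4, 11, 18, 19, 19]

arr[0]=4 <= 19: swap with position 0, array becomes [4, 11, 18, 19, 19]
arr[1]=11 <= 19: swap with position 1, array becomes [4, 11, 18, 19, 19]
arr[2]=18 <= 19: swap with position 2, array becomes [4, 11, 18, 19, 19]
arr[3]=19 <= 19: swap with position 3, array becomes [4, 11, 18, 19, 19]

Place pivot at position 4: [4, 11, 18, 19, 19]
Pivot position: 4

After partitioning with pivot 19, the array becomes [4, 11, 18, 19, 19]. The pivot is placed at index 4. All elements to the left of the pivot are <= 19, and all elements to the right are > 19.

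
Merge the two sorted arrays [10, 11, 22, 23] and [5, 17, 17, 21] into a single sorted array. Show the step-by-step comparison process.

Merging process:

Compare 10 vs 5: take 5 from right. Merged: [5]
Compare 10 vs 17: take 10 from left. Merged: [5, 10]
Compare 11 vs 17: take 11 from left. Merged: [5, 10, 11]
Compare 22 vs 17: take 17 from right. Merged: [5, 10, 11, 17]
Compare 22 vs 17: take 17 from right. Merged: [5, 10, 11, 17, 17]
Compare 22 vs 21: take 21 from right. Merged: [5, 10, 11, 17, 17, 21]
Append remaining from left: [22, 23]. Merged: [5, 10, 11, 17, 17, 21, 22, 23]

Final merged array: [5, 10, 11, 17, 17, 21, 22, 23]
Total comparisons: 6

The merged array is [5, 10, 11, 17, 17, 21, 22, 23], requiring 6 comparisons. The merge step runs in O(n) time where n is the total number of elements.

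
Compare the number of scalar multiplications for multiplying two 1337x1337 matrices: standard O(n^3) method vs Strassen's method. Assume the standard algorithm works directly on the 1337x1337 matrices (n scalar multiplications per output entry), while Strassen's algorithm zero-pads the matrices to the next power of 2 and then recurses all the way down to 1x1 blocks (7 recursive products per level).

Matrix multiplication for 1337x1337 matrices:

Strassen's algorithm requires power-of-2 dimensions. Pad 1337x1337 to 2048x2048 (next power of 2).

Standard algorithm: 1337^3 = 2389979753 multiplications
Strassen's algorithm: 7^(log2(2048)) = 7^11 = 1977326743 multiplications
Savings: 2389979753 - 1977326743 = 412653010 multiplications

Standard: 2389979753 multiplications (1337^3). Strassen: 1977326743 multiplications (7^11, after padding to 2048x2048). Strassen reduces 8 recursive multiplications to 7 at each level.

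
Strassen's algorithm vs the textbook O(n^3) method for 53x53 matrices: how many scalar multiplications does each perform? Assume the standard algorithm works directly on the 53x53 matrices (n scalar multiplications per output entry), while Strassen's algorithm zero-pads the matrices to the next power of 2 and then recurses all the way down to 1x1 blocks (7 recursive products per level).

Matrix multiplication for 53x53 matrices:

Strassen's algorithm requires power-of-2 dimensions. Pad 53x53 to 64x64 (next power of 2).

Standard algorithm: 53^3 = 148877 multiplications
Strassen's algorithm: 7^(log2(64)) = 7^6 = 117649 multiplications
Savings: 148877 - 117649 = 31228 multiplications

Standard: 148877 multiplications (53^3). Strassen: 117649 multiplications (7^6, after padding to 64x64). Strassen reduces 8 recursive multiplications to 7 at each level.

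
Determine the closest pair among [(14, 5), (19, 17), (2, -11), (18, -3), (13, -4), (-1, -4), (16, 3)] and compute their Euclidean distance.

Computing all pairwise distances among 7 points:

d((14, 5), (19, 17)) = 13.0
d((14, 5), (2, -11)) = 20.0
d((14, 5), (18, -3)) = 8.9443
d((14, 5), (13, -4)) = 9.0554
d((14, 5), (-1, -4)) = 17.4929
d((14, 5), (16, 3)) = 2.8284 <-- minimum
d((19, 17), (2, -11)) = 32.7567
d((19, 17), (18, -3)) = 20.025
d((19, 17), (13, -4)) = 21.8403
d((19, 17), (-1, -4)) = 29.0
d((19, 17), (16, 3)) = 14.3178
d((2, -11), (18, -3)) = 17.8885
d((2, -11), (13, -4)) = 13.0384
d((2, -11), (-1, -4)) = 7.6158
d((2, -11), (16, 3)) = 19.799
d((18, -3), (13, -4)) = 5.099
d((18, -3), (-1, -4)) = 19.0263
d((18, -3), (16, 3)) = 6.3246
d((13, -4), (-1, -4)) = 14.0
d((13, -4), (16, 3)) = 7.6158
d((-1, -4), (16, 3)) = 18.3848

Closest pair: (14, 5) and (16, 3) with distance 2.8284

The closest pair is (14, 5) and (16, 3) with Euclidean distance 2.8284. For 7 points, brute-force pairwise comparison is shown above. For large n, the divide-and-conquer algorithm (sort by x, recurse on halves, check the dividing strip) achieves O(n log n).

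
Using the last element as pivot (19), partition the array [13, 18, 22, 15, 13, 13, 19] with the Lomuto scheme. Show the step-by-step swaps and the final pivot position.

Lomuto partition with pivot = 19:

Initial array: [13, 18, 22, 15, 13, 13, 19]

arr[0]=13 <= 19: swap with position 0, array becomes [13, 18, 22, 15, 13, 13, 19]
arr[1]=18 <= 19: swap with position 1, array becomes [13, 18, 22, 15, 13, 13, 19]
arr[2]=22 > 19: no swap
arr[3]=15 <= 19: swap with position 2, array becomes [13, 18, 15, 22, 13, 13, 19]
arr[4]=13 <= 19: swap with position 3, array becomes [13, 18, 15, 13, 22, 13, 19]
arr[5]=13 <= 19: swap with position 4, array becomes [13, 18, 15, 13, 13, 22, 19]

Place pivot at position 5: [13, 18, 15, 13, 13, 19, 22]
Pivot position: 5

After partitioning with pivot 19, the array becomes [13, 18, 15, 13, 13, 19, 22]. The pivot is placed at index 5. All elements to the left of the pivot are <= 19, and all elements to the right are > 19.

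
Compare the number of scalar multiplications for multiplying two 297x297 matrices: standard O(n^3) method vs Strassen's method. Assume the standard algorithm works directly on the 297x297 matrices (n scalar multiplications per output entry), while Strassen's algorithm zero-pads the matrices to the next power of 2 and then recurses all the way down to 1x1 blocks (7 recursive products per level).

Matrix multiplication for 297x297 matrices:

Strassen's algorithm requires power-of-2 dimensions. Pad 297x297 to 512x512 (next power of 2).

Standard algorithm: 297^3 = 26198073 multiplications
Strassen's algorithm: 7^(log2(512)) = 7^9 = 40353607 multiplications
Difference: 26198073 - 40353607 = -14155534 (Strassen uses MORE here due to padding overhead — for small or just-over-power-of-2 n, padding can outweigh the per-level savings)

Standard: 26198073 multiplications (297^3). Strassen: 40353607 multiplications (7^9, after padding to 512x512). Strassen reduces 8 recursive multiplications to 7 at each level.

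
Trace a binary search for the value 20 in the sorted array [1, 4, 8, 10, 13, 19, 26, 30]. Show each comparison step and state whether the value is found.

Binary search for 20 in [1, 4, 8, 10, 13, 19, 26, 30]:

lo=0, hi=7, mid=3, arr[mid]=10 -> 10 < 20, search right half
lo=4, hi=7, mid=5, arr[mid]=19 -> 19 < 20, search right half
lo=6, hi=7, mid=6, arr[mid]=26 -> 26 > 20, search left half
lo=6 > hi=5, target 20 not found

Binary search determines that 20 is not in the array after 3 comparisons. The search space was exhausted without finding the target.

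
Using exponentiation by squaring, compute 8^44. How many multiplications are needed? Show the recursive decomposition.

Computing 8^44 by squaring (build up from 8^1; each line after the first costs one multiplication):

8^1 = 8
8^2 = (8^1)^2 = 8^2 = 64
8^4 = (8^2)^2 = 64^2 = 4096
8^5 = 8 * 8^4 = 8 * 4096 = 32768
8^10 = (8^5)^2 = 32768^2 = 1073741824
8^11 = 8 * 8^10 = 8 * 1073741824 = 8589934592
8^22 = (8^11)^2 = 8589934592^2 = 73786976294838206464
8^44 = (8^22)^2 = 73786976294838206464^2 = 5444517870735015415413993718908291383296

Result: 5444517870735015415413993718908291383296
Multiplications needed: 7 (7 lines after 8^1)

8^44 = 5444517870735015415413993718908291383296. Using exponentiation by squaring, this requires 7 multiplications. The key idea: if the exponent is even, square the half-power; if odd, multiply by the base once.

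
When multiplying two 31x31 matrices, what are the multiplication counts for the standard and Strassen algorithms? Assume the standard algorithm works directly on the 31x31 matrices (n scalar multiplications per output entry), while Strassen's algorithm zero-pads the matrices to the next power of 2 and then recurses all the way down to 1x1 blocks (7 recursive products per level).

Matrix multiplication for 31x31 matrices:

Strassen's algorithm requires power-of-2 dimensions. Pad 31x31 to 32x32 (next power of 2).

Standard algorithm: 31^3 = 29791 multiplications
Strassen's algorithm: 7^(log2(32)) = 7^5 = 16807 multiplications
Savings: 29791 - 16807 = 12984 multiplications

Standard: 29791 multiplications (31^3). Strassen: 16807 multiplications (7^5, after padding to 32x32). Strassen reduces 8 recursive multiplications to 7 at each level.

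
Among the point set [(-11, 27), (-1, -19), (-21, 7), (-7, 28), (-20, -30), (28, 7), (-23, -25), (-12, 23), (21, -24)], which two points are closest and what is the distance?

Computing all pairwise distances among 9 points:

d((-11, 27), (-1, -19)) = 47.0744
d((-11, 27), (-21, 7)) = 22.3607
d((-11, 27), (-7, 28)) = 4.1231 <-- minimum
d((-11, 27), (-20, -30)) = 57.7062
d((-11, 27), (28, 7)) = 43.8292
d((-11, 27), (-23, -25)) = 53.3667
d((-11, 27), (-12, 23)) = 4.1231 <-- minimum
d((-11, 27), (21, -24)) = 60.208
d((-1, -19), (-21, 7)) = 32.8024
d((-1, -19), (-7, 28)) = 47.3814
d((-1, -19), (-20, -30)) = 21.9545
d((-1, -19), (28, 7)) = 38.9487
d((-1, -19), (-23, -25)) = 22.8035
d((-1, -19), (-12, 23)) = 43.4166
d((-1, -19), (21, -24)) = 22.561
d((-21, 7), (-7, 28)) = 25.2389
d((-21, 7), (-20, -30)) = 37.0135
d((-21, 7), (28, 7)) = 49.0
d((-21, 7), (-23, -25)) = 32.0624
d((-21, 7), (-12, 23)) = 18.3576
d((-21, 7), (21, -24)) = 52.2015
d((-7, 28), (-20, -30)) = 59.439
d((-7, 28), (28, 7)) = 40.8167
d((-7, 28), (-23, -25)) = 55.3624
d((-7, 28), (-12, 23)) = 7.0711
d((-7, 28), (21, -24)) = 59.0593
d((-20, -30), (28, 7)) = 60.6053
d((-20, -30), (-23, -25)) = 5.831
d((-20, -30), (-12, 23)) = 53.6004
d((-20, -30), (21, -24)) = 41.4367
d((28, 7), (-23, -25)) = 60.208
d((28, 7), (-12, 23)) = 43.0813
d((28, 7), (21, -24)) = 31.7805
d((-23, -25), (-12, 23)) = 49.2443
d((-23, -25), (21, -24)) = 44.0114
d((-12, 23), (21, -24)) = 57.4282

Minimum distance: 4.1231 (tie among 2 pairs: (-11, 27) and (-7, 28); (-11, 27) and (-12, 23))

The minimum Euclidean distance is 4.1231. There is a tie: 2 pairs achieve this minimum — (-11, 27) and (-7, 28); (-11, 27) and (-12, 23). Any of these is a valid closest pair. For 9 points, brute-force pairwise comparison is shown above. For large n, the divide-and-conquer algorithm (sort by x, recurse on halves, check the dividing strip) achieves O(n log n).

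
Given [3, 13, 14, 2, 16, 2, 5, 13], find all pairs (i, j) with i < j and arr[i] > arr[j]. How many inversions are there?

Finding inversions in [3, 13, 14, 2, 16, 2, 5, 13]:

(0, 3): arr[0]=3 > arr[3]=2
(0, 5): arr[0]=3 > arr[5]=2
(1, 3): arr[1]=13 > arr[3]=2
(1, 5): arr[1]=13 > arr[5]=2
(1, 6): arr[1]=13 > arr[6]=5
(2, 3): arr[2]=14 > arr[3]=2
(2, 5): arr[2]=14 > arr[5]=2
(2, 6): arr[2]=14 > arr[6]=5
(2, 7): arr[2]=14 > arr[7]=13
(4, 5): arr[4]=16 > arr[5]=2
(4, 6): arr[4]=16 > arr[6]=5
(4, 7): arr[4]=16 > arr[7]=13

Total inversions: 12

The array has 12 inversion(s): (0,3), (0,5), (1,3), (1,5), (1,6), (2,3), (2,5), (2,6), (2,7), (4,5), (4,6), (4,7). Each pair (i,j) satisfies i < j and arr[i] > arr[j].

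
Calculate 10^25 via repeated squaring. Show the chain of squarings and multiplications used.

Computing 10^25 by squaring (build up from 10^1; each line after the first costs one multiplication):

10^1 = 10
10^2 = (10^1)^2 = 10^2 = 100
10^3 = 10 * 10^2 = 10 * 100 = 1000
10^6 = (10^3)^2 = 1000^2 = 1000000
10^12 = (10^6)^2 = 1000000^2 = 1000000000000
10^24 = (10^12)^2 = 1000000000000^2 = 1000000000000000000000000
10^25 = 10 * 10^24 = 10 * 1000000000000000000000000 = 10000000000000000000000000

Result: 10000000000000000000000000
Multiplications needed: 6 (6 lines after 10^1)

10^25 = 10000000000000000000000000. Using exponentiation by squaring, this requires 6 multiplications. The key idea: if the exponent is even, square the half-power; if odd, multiply by the base once.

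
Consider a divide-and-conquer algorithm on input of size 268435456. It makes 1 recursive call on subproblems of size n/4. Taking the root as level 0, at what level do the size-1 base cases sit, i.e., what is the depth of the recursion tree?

For divide and conquer with division factor 4:

Problem sizes at each level:
Level 0: 268435456
Level 1: 67108864
Level 2: 16777216
Level 3: 4194304
Level 4: 1048576
Level 5: 262144
Level 6: 65536
Level 7: 16384
Level 8: 4096
Level 9: 1024
Level 10: 256
Level 11: 64
Level 12: 16
Level 13: 4
Level 14: 1

The root is level 0 and the size-1 base case is level 14 (the tree spans levels 0 through 14, i.e. 15 levels counting the root), so the depth is the number of divisions: log_4(268435456) = 14

The recursion tree depth is log_4(268435456) = 14. At each level, the problem size is divided by 4, so it takes 14 divisions to reduce to a base case of size 1. The algorithm makes 1 recursive call at each level.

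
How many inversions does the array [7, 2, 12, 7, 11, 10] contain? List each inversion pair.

Finding inversions in [7, 2, 12, 7, 11, 10]:

(0, 1): arr[0]=7 > arr[1]=2
(2, 3): arr[2]=12 > arr[3]=7
(2, 4): arr[2]=12 > arr[4]=11
(2, 5): arr[2]=12 > arr[5]=10
(4, 5): arr[4]=11 > arr[5]=10

Total inversions: 5

The array has 5 inversion(s): (0,1), (2,3), (2,4), (2,5), (4,5). Each pair (i,j) satisfies i < j and arr[i] > arr[j].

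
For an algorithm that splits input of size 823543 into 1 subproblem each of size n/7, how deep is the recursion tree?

For divide and conquer with division factor 7:

Problem sizes at each level:
Level 0: 823543
Level 1: 117649
Level 2: 16807
Level 3: 2401
Level 4: 343
Level 5: 49
Level 6: 7
Level 7: 1

The root is level 0 and the size-1 base case is level 7 (the tree spans levels 0 through 7, i.e. 8 levels counting the root), so the depth is the number of divisions: log_7(823543) = 7

The recursion tree depth is log_7(823543) = 7. At each level, the problem size is divided by 7, so it takes 7 divisions to reduce to a base case of size 1. The algorithm makes 1 recursive call at each level.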